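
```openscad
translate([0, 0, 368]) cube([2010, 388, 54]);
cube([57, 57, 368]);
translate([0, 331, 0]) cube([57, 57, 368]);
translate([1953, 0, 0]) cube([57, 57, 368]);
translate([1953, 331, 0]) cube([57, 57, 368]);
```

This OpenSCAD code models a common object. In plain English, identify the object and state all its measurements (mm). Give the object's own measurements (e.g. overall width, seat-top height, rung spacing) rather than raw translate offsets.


A bench: a 2010×388 mm seat slab, 54 mm thick, top at z = 422 mm, on four 57×57 mm square legs flush with the seat corners and standing on z = 0.


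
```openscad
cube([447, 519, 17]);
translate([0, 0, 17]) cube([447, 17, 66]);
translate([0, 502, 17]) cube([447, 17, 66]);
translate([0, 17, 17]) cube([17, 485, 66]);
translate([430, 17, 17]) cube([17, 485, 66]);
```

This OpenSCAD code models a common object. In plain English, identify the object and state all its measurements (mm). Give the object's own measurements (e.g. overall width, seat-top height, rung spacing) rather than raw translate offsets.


An open-topped rectangular box: outside dimensions 447×519×83 mm, with a uniform wall and base thickness of 17 mm. The base is a full 447×519 slab on the floor; four walls sit on top of the base. The front and back walls (the −y and +y sides) span the full width; the two side walls fit between them.


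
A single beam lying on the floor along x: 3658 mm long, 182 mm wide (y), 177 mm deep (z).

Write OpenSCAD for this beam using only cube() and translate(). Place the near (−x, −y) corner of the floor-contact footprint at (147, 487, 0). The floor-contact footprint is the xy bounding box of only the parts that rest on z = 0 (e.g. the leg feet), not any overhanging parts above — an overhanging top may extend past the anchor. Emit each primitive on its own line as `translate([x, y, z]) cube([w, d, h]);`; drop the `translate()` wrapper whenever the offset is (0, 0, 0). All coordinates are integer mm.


translate([147, 487, 0]) cube([3658, 182, 177]);


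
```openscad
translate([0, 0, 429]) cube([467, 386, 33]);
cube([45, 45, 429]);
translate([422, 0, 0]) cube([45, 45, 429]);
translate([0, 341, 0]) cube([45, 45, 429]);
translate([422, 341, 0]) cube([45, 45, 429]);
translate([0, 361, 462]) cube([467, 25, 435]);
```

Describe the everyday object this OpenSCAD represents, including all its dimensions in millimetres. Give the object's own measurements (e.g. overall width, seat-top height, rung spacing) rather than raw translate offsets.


A chair. The seat is a 467×386×33 mm slab with its top at z = 462 mm, on four 45×45 mm corner legs (flush with the seat edges, standing on z = 0). A flat backrest 25 mm thick, 435 mm tall, spans the full seat width and rises from the seat top along its +y edge, rear face flush with the rear of the seat.


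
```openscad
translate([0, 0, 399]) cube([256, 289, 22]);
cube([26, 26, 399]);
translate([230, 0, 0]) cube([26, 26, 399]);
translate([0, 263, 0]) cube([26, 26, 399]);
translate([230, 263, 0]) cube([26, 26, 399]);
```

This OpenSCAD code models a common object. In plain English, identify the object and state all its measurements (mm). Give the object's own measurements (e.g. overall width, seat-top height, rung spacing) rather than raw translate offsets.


A simple wooden stool: a rectangular seat 256 mm (x) by 289 mm (y), 22 mm thick, top face at z = 421 mm, on four square legs, each 26×26 mm in cross-section. The legs rest on z = 0, each flush with a corner of the seat.


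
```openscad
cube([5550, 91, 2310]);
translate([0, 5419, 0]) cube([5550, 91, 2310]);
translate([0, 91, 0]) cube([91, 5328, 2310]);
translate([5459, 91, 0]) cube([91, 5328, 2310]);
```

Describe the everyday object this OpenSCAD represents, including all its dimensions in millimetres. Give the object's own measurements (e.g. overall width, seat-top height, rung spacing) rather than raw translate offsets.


The wall frame of a small rectangular building: four walls, each 2310 mm tall and 91 mm thick, enclosing a footprint 5550 mm (x) by 5510 mm (y) outside-to-outside, with no floor or roof. The front and back walls (the −y and +y sides) span the full width; the two side walls fit between them.


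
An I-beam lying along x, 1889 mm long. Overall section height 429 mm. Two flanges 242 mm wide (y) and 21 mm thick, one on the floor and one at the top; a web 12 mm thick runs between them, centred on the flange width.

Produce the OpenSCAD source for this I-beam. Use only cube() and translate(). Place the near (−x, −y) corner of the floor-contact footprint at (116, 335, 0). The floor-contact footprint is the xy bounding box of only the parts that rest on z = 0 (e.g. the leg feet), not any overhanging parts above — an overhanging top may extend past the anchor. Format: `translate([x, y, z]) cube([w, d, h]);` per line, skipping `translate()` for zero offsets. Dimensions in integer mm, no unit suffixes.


translate([116, 335, 0]) cube([1889, 242, 21]);
translate([116, 450, 21]) cube([1889, 12, 387]);
translate([116, 335, 408]) cube([1889, 242, 21]);


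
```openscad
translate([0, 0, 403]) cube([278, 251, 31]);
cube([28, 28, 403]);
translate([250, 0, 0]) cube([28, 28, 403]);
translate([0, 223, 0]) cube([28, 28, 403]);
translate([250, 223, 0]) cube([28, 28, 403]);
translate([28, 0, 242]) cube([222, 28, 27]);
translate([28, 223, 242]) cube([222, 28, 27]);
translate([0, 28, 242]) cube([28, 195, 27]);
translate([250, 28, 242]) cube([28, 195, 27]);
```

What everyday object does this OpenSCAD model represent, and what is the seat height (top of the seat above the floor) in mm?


A stool. The seat height is 434 mm.

A 278×251×31 slab at z = 403 on four corner posts — a stool. The seat top is 403 + 31 = 434 mm.


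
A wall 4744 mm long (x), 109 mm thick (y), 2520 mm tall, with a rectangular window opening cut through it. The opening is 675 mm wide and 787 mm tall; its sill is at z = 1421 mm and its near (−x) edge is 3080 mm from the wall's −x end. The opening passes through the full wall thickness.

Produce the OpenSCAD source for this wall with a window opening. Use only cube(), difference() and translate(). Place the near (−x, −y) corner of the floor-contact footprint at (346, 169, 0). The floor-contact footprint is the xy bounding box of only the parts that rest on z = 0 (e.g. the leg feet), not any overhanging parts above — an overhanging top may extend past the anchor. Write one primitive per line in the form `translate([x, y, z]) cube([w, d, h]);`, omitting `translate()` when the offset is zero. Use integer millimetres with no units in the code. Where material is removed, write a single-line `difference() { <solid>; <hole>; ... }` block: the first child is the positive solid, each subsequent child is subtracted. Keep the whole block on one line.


difference() { translate([346, 169, 0]) cube([4744, 109, 2520]); translate([3426, 169, 1421]) cube([675, 109, 787]); }


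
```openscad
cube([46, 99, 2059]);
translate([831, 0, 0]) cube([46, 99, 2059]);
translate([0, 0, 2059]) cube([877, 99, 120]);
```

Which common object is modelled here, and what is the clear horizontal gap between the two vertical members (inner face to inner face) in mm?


A door frame. The clear opening width is 785 mm.

Two 2059 mm tall posts with a header on top — a door frame. The left jamb is 46 mm wide at x = 0; the right jamb starts at x = 831. The clear opening is 831 − 46 = 785 mm.


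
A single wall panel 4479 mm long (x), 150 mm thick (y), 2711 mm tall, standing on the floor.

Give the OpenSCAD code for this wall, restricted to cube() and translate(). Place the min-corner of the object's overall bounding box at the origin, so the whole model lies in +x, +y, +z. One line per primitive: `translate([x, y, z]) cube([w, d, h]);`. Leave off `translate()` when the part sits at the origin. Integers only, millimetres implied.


cube([4479, 150, 2711]);


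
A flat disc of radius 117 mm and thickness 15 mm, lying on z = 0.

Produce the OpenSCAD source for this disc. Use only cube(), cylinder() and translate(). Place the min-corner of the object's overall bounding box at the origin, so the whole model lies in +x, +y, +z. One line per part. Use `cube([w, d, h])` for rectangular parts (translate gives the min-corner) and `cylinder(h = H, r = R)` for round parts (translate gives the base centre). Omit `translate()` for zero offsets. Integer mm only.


translate([117, 117, 0]) cylinder(h = 15, r = 117);


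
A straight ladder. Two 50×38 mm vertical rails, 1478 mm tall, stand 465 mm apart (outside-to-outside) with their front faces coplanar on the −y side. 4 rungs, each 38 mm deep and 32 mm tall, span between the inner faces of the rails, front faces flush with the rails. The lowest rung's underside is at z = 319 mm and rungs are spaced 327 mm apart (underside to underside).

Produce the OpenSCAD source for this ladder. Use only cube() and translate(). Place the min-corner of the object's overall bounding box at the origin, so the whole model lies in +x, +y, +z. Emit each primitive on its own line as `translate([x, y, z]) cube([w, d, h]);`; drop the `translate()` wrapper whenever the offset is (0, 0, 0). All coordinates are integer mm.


cube([50, 38, 1478]);
translate([415, 0, 0]) cube([50, 38, 1478]);
translate([50, 0, 319]) cube([365, 38, 32]);
translate([50, 0, 646]) cube([365, 38, 32]);
translate([50, 0, 973]) cube([365, 38, 32]);
translate([50, 0, 1300]) cube([365, 38, 32]);


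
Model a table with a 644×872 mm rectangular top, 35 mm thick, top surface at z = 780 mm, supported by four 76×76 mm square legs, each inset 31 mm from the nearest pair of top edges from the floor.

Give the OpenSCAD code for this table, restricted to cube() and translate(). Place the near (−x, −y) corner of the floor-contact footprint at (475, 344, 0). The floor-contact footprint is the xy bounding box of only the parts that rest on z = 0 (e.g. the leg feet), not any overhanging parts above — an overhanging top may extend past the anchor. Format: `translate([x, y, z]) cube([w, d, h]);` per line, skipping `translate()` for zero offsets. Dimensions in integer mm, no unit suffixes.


translate([444, 313, 745]) cube([644, 872, 35]);
translate([475, 344, 0]) cube([76, 76, 745]);
translate([981, 344, 0]) cube([76, 76, 745]);
translate([475, 1078, 0]) cube([76, 76, 745]);
translate([981, 1078, 0]) cube([76, 76, 745]);


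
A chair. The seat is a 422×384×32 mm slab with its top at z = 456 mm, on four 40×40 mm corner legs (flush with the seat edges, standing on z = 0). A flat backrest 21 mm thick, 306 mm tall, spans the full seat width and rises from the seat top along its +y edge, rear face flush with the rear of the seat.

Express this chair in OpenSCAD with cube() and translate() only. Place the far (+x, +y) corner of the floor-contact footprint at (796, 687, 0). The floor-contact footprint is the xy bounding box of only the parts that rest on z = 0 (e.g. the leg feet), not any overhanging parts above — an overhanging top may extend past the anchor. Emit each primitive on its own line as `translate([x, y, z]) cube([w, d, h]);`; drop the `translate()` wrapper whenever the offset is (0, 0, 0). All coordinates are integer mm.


translate([374, 303, 424]) cube([422, 384, 32]);
translate([374, 303, 0]) cube([40, 40, 424]);
translate([756, 303, 0]) cube([40, 40, 424]);
translate([374, 647, 0]) cube([40, 40, 424]);
translate([756, 647, 0]) cube([40, 40, 424]);
translate([374, 666, 456]) cube([422, 21, 306]);


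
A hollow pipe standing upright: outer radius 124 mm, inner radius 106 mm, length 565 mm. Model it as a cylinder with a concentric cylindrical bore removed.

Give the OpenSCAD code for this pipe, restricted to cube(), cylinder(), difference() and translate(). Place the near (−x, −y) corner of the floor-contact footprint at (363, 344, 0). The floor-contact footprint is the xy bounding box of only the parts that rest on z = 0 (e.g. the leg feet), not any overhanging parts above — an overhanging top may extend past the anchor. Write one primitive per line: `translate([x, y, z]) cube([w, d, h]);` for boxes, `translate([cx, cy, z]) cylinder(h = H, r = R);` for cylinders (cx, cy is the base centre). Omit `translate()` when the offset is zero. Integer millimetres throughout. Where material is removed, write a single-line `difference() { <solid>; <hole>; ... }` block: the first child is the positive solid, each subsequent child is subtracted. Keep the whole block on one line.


difference() { translate([487, 468, 0]) cylinder(h = 565, r = 124); translate([487, 468, 0]) cylinder(h = 565, r = 106); }


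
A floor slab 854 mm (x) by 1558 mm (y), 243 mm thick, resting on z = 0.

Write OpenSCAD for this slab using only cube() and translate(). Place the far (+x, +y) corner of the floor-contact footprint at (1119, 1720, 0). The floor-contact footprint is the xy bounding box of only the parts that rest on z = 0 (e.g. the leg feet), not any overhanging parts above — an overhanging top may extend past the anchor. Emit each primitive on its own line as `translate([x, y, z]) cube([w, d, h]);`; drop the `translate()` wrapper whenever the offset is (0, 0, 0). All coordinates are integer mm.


translate([265, 162, 0]) cube([854, 1558, 243]);


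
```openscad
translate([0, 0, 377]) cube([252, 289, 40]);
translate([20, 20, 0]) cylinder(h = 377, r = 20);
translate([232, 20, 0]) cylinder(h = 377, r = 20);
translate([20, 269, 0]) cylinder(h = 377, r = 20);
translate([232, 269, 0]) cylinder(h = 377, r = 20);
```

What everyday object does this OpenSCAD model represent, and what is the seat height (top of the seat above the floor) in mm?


A stool. The seat height is 417 mm.

A 252×289×40 slab at z = 377 on four corner cylinders — a stool. The seat top is 377 + 40 = 417 mm.


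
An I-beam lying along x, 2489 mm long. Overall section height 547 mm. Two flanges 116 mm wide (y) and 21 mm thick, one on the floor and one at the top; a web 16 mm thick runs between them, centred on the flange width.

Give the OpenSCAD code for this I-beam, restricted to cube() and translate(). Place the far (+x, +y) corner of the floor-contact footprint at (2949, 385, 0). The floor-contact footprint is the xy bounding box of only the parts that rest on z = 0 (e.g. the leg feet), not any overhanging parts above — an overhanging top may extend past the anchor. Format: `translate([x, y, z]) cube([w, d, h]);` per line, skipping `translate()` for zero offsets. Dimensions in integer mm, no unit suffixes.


translate([460, 269, 0]) cube([2489, 116, 21]);
translate([460, 319, 21]) cube([2489, 16, 505]);
translate([460, 269, 526]) cube([2489, 116, 21]);


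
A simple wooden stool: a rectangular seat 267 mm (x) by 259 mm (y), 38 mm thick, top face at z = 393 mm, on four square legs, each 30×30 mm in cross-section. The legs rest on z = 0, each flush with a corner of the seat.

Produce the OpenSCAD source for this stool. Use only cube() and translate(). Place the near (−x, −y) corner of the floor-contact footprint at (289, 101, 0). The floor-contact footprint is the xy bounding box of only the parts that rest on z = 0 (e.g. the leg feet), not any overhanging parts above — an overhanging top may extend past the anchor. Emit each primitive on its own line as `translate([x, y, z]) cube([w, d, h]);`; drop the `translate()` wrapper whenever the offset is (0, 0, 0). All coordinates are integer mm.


// leg_h = 393 - 38 = 355
translate([289, 101, 355]) cube([267, 259, 38]);
translate([289, 101, 0]) cube([30, 30, 355]);
translate([526, 101, 0]) cube([30, 30, 355]);
translate([289, 330, 0]) cube([30, 30, 355]);
translate([526, 330, 0]) cube([30, 30, 355]);


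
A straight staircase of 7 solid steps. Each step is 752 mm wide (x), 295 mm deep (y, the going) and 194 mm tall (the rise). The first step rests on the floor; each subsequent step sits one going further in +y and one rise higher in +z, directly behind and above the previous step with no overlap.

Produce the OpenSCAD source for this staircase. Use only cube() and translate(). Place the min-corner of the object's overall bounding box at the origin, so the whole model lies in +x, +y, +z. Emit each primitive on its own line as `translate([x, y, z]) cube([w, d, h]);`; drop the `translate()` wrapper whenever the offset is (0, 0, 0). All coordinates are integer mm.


cube([752, 295, 194]);
translate([0, 295, 194]) cube([752, 295, 194]);
translate([0, 590, 388]) cube([752, 295, 194]);
translate([0, 885, 582]) cube([752, 295, 194]);
translate([0, 1180, 776]) cube([752, 295, 194]);
translate([0, 1475, 970]) cube([752, 295, 194]);
translate([0, 1770, 1164]) cube([752, 295, 194]);


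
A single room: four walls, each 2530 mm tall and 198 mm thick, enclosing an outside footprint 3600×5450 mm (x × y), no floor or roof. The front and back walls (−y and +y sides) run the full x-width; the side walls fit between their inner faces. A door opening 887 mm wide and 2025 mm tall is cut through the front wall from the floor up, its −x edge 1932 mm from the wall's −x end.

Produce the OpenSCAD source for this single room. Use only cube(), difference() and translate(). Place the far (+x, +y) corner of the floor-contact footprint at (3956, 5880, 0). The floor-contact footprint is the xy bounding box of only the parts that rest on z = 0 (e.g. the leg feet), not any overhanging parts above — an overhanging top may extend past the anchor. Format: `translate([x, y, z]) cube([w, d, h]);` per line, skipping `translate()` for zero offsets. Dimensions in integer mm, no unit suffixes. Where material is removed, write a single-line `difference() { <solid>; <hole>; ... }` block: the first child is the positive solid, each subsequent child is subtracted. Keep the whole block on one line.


difference() { translate([356, 430, 0]) cube([3600, 198, 2530]); translate([2288, 430, 0]) cube([887, 198, 2025]); }
translate([356, 5682, 0]) cube([3600, 198, 2530]);
translate([356, 628, 0]) cube([198, 5054, 2530]);
translate([3758, 628, 0]) cube([198, 5054, 2530]);


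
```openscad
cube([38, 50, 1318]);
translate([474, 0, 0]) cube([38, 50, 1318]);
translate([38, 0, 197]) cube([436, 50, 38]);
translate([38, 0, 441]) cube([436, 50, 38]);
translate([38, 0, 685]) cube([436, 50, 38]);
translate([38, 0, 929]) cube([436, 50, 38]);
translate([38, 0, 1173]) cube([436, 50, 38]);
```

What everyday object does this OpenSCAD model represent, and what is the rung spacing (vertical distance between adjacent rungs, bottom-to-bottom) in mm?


A ladder. The rung spacing is 244 mm.

Two tall 38×50 posts with 5 short bars between them — a ladder. Adjacent rungs sit at z = 197 and z = 441, so the spacing is 441 − 197 = 244 mm.


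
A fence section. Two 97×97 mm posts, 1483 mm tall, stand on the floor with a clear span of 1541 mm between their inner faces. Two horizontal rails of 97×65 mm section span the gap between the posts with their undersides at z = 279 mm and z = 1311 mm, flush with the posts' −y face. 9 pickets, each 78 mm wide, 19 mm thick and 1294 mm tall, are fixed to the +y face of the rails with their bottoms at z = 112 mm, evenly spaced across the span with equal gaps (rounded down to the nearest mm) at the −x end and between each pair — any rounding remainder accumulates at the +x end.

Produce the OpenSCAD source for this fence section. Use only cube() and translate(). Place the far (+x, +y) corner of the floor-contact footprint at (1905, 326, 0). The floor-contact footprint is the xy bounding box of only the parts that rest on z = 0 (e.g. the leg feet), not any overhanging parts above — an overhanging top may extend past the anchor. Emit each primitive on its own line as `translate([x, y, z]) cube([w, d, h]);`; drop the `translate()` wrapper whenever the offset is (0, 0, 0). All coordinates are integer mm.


translate([170, 229, 0]) cube([97, 97, 1483]);
translate([1808, 229, 0]) cube([97, 97, 1483]);
translate([267, 229, 279]) cube([1541, 97, 65]);
translate([267, 229, 1311]) cube([1541, 97, 65]);
translate([350, 326, 112]) cube([78, 19, 1294]);
translate([511, 326, 112]) cube([78, 19, 1294]);
translate([672, 326, 112]) cube([78, 19, 1294]);
translate([833, 326, 112]) cube([78, 19, 1294]);
translate([994, 326, 112]) cube([78, 19, 1294]);
translate([1155, 326, 112]) cube([78, 19, 1294]);
translate([1316, 326, 112]) cube([78, 19, 1294]);
translate([1477, 326, 112]) cube([78, 19, 1294]);
translate([1638, 326, 112]) cube([78, 19, 1294]);


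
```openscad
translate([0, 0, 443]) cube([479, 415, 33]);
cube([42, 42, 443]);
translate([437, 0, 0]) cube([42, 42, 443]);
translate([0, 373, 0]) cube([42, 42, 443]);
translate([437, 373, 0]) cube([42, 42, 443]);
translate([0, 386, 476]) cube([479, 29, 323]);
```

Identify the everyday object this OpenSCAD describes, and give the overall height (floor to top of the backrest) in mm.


A chair. The overall height is 799 mm.

A slab on four corner posts with a tall panel at the back — a chair. The seat slab sits at z = 443 with thickness 33, and the 323 mm backrest starts at the seat top, so the overall height is 443 + 33 + 323 = 799 mm.


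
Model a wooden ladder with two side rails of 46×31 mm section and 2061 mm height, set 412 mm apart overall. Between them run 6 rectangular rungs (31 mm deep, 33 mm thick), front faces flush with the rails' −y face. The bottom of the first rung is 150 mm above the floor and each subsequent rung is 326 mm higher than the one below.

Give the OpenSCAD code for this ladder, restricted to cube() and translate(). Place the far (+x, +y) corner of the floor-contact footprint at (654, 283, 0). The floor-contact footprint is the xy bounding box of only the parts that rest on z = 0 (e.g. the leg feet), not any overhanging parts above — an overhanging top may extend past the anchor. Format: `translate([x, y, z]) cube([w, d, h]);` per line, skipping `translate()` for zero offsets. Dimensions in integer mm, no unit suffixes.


translate([242, 252, 0]) cube([46, 31, 2061]);
translate([608, 252, 0]) cube([46, 31, 2061]);
translate([288, 252, 150]) cube([320, 31, 33]);
translate([288, 252, 476]) cube([320, 31, 33]);
translate([288, 252, 802]) cube([320, 31, 33]);
translate([288, 252, 1128]) cube([320, 31, 33]);
translate([288, 252, 1454]) cube([320, 31, 33]);
translate([288, 252, 1780]) cube([320, 31, 33]);


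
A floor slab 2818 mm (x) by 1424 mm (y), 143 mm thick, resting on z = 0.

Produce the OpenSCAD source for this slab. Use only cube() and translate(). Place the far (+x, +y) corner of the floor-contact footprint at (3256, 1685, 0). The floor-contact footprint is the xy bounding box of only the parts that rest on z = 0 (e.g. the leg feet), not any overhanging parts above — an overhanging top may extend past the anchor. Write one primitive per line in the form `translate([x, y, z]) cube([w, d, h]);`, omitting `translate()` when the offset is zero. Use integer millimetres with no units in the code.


translate([438, 261, 0]) cube([2818, 1424, 143]);


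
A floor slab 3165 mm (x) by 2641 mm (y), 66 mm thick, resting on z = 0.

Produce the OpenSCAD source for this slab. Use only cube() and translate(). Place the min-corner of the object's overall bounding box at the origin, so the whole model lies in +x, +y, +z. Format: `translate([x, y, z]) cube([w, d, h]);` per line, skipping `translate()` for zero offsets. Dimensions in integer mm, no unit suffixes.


cube([3165, 2641, 66]);


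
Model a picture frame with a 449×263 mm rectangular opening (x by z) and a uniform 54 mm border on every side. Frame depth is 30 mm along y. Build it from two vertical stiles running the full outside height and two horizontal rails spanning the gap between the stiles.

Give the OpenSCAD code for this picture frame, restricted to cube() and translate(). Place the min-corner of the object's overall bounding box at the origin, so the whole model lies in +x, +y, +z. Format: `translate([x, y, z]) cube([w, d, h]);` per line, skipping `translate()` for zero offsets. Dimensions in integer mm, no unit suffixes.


cube([54, 30, 371]);
translate([503, 0, 0]) cube([54, 30, 371]);
translate([54, 0, 0]) cube([449, 30, 54]);
translate([54, 0, 317]) cube([449, 30, 54]);


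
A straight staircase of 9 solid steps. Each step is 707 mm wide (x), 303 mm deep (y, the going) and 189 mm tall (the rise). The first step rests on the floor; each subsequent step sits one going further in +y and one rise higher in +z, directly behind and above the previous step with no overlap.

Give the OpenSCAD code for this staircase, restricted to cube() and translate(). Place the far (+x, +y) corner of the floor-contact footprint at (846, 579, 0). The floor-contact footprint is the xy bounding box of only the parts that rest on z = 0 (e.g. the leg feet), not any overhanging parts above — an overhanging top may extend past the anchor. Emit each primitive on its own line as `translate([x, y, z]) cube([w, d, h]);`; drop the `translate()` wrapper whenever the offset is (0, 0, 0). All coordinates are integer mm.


translate([139, 276, 0]) cube([707, 303, 189]);
translate([139, 579, 189]) cube([707, 303, 189]);
translate([139, 882, 378]) cube([707, 303, 189]);
translate([139, 1185, 567]) cube([707, 303, 189]);
translate([139, 1488, 756]) cube([707, 303, 189]);
translate([139, 1791, 945]) cube([707, 303, 189]);
translate([139, 2094, 1134]) cube([707, 303, 189]);
translate([139, 2397, 1323]) cube([707, 303, 189]);
translate([139, 2700, 1512]) cube([707, 303, 189]);


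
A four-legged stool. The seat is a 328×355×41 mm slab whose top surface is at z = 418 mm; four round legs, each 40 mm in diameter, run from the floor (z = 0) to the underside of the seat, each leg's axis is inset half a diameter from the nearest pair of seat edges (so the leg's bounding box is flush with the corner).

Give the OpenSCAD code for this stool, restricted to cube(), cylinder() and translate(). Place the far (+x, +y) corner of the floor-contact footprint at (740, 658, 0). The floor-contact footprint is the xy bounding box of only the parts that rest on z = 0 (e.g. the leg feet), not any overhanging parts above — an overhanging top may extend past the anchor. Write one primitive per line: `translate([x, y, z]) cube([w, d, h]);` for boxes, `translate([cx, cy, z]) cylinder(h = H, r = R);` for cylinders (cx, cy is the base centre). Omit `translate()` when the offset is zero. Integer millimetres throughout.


translate([412, 303, 377]) cube([328, 355, 41]);
translate([432, 323, 0]) cylinder(h = 377, r = 20);
translate([720, 323, 0]) cylinder(h = 377, r = 20);
translate([432, 638, 0]) cylinder(h = 377, r = 20);
translate([720, 638, 0]) cylinder(h = 377, r = 20);


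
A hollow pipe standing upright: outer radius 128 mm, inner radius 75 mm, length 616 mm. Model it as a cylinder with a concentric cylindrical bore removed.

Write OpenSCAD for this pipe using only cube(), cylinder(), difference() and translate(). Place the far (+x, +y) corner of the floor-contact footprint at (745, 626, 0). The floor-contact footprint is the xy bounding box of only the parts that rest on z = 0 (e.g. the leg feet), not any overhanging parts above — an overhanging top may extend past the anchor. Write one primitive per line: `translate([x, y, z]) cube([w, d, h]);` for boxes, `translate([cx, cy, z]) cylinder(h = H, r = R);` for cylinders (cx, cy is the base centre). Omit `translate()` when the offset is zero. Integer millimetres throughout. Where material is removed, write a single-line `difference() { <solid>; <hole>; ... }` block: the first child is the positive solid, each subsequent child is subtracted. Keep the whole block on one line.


difference() { translate([617, 498, 0]) cylinder(h = 616, r = 128); translate([617, 498, 0]) cylinder(h = 616, r = 75); }


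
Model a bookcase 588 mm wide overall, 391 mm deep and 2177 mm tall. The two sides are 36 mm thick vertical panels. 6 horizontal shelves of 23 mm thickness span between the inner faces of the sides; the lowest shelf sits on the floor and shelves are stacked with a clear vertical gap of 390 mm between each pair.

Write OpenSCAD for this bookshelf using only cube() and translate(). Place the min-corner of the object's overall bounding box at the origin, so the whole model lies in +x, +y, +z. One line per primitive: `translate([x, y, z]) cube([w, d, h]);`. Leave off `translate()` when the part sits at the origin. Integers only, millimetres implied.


cube([36, 391, 2177]);
translate([552, 0, 0]) cube([36, 391, 2177]);
translate([36, 0, 0]) cube([516, 391, 23]);
translate([36, 0, 413]) cube([516, 391, 23]);
translate([36, 0, 826]) cube([516, 391, 23]);
translate([36, 0, 1239]) cube([516, 391, 23]);
translate([36, 0, 1652]) cube([516, 391, 23]);
translate([36, 0, 2065]) cube([516, 391, 23]);


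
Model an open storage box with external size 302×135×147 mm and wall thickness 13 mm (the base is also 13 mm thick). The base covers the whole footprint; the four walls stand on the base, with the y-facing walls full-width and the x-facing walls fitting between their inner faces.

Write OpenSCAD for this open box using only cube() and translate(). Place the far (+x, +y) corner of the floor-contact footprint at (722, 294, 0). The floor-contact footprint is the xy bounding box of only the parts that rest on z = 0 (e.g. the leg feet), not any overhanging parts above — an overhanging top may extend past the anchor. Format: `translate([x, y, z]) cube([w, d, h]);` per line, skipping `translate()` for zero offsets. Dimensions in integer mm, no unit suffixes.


translate([420, 159, 0]) cube([302, 135, 13]);
translate([420, 159, 13]) cube([302, 13, 134]);
translate([420, 281, 13]) cube([302, 13, 134]);
translate([420, 172, 13]) cube([13, 109, 134]);
translate([709, 172, 13]) cube([13, 109, 134]);


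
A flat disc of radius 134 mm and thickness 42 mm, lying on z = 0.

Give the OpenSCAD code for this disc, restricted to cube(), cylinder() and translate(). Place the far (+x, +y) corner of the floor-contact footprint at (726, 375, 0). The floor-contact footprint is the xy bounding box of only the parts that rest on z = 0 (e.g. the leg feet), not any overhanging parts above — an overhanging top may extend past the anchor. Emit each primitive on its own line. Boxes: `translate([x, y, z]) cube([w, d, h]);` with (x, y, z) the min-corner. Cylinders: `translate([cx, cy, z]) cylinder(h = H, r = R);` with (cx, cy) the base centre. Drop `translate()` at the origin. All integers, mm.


translate([592, 241, 0]) cylinder(h = 42, r = 134);


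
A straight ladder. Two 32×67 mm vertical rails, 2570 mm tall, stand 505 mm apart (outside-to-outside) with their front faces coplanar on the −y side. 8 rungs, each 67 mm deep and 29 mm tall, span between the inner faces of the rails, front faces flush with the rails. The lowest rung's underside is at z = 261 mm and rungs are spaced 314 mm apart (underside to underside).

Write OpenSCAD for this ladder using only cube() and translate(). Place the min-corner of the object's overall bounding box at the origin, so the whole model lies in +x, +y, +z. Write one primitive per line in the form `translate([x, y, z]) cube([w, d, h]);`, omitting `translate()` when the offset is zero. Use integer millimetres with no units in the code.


// rung span = 505 - 2*32 = 441
// rung[k] z = 261 + k*314
cube([32, 67, 2570]);
translate([473, 0, 0]) cube([32, 67, 2570]);
translate([32, 0, 261]) cube([441, 67, 29]);
translate([32, 0, 575]) cube([441, 67, 29]);
translate([32, 0, 889]) cube([441, 67, 29]);
translate([32, 0, 1203]) cube([441, 67, 29]);
translate([32, 0, 1517]) cube([441, 67, 29]);
translate([32, 0, 1831]) cube([441, 67, 29]);
translate([32, 0, 2145]) cube([441, 67, 29]);
translate([32, 0, 2459]) cube([441, 67, 29]);


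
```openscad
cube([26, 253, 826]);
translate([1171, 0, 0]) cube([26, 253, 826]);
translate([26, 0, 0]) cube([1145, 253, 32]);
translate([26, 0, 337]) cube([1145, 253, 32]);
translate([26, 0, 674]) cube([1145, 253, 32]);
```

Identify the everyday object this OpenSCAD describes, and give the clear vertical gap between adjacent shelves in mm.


A bookshelf. The clear shelf gap is 305 mm.

Two tall side panels with 3 horizontal boards between them — a bookshelf. The first two shelf undersides are at z = 0 and z = 337; with shelf thickness 32, the clear gap is 337 − 0 − 32 = 305 mm.


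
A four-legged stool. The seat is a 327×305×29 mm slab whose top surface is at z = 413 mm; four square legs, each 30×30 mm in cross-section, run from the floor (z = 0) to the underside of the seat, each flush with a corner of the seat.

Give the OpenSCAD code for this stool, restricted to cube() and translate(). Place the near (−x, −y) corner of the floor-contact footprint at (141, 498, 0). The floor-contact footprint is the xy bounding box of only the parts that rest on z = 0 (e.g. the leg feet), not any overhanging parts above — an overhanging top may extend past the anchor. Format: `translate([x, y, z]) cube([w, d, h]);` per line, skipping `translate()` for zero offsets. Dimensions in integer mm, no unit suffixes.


// leg_h = 413 - 29 = 384
translate([141, 498, 384]) cube([327, 305, 29]);
translate([141, 498, 0]) cube([30, 30, 384]);
translate([438, 498, 0]) cube([30, 30, 384]);
translate([141, 773, 0]) cube([30, 30, 384]);
translate([438, 773, 0]) cube([30, 30, 384]);


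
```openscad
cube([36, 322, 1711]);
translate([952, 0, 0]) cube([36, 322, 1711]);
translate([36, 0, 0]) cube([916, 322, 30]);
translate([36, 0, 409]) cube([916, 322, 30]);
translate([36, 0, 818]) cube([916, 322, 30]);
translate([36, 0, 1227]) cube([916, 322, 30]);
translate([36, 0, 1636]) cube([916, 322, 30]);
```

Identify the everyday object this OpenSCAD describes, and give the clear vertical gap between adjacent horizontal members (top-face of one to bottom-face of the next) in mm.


A bookshelf. The clear shelf gap is 379 mm.

Two tall side panels with 5 horizontal boards between them — a bookshelf. The first two shelf undersides are at z = 0 and z = 409; with shelf thickness 30, the clear gap is 409 − 0 − 30 = 379 mm.


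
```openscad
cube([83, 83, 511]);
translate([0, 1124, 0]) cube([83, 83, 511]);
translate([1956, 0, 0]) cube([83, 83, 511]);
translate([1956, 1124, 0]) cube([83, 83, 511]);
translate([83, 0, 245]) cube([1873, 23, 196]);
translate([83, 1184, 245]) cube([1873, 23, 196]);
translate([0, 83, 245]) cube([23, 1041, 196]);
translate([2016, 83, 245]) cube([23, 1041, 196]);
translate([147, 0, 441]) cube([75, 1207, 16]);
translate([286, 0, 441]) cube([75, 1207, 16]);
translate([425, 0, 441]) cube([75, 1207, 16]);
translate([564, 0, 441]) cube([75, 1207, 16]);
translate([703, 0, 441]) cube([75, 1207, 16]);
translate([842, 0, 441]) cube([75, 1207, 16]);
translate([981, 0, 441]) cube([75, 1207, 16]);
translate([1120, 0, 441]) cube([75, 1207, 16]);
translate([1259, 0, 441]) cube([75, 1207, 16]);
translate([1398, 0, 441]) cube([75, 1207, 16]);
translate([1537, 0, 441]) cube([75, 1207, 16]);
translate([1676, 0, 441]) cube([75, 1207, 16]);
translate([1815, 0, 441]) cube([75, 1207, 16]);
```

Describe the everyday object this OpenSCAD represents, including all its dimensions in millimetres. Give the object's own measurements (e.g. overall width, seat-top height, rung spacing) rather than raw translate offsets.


A bed frame 2039 mm long (x) by 1207 mm wide (y). Four 83×83 mm corner posts, 511 mm tall, at the corners of the footprint. Four rails of 23 mm thickness and 196 mm height run between adjacent posts with their undersides at z = 245 mm, their outer faces flush with the outside of the frame (the two x-running rails run between the posts' inner faces; the two y-running rails run between the posts' inner faces). 13 slats, each 75 mm wide (x) and 16 mm thick, lie across the top of the two x-running rails, running the full 1207 mm width of the frame in y; along x they sit between the end posts with a 64 mm gap after the −x posts and between neighbouring slats, leaving 66 mm before the +x posts.


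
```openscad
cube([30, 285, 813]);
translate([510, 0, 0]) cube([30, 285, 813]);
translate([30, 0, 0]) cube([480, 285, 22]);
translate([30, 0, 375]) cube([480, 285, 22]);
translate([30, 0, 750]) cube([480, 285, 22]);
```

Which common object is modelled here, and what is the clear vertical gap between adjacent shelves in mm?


A bookshelf. The clear shelf gap is 353 mm.

Two tall side panels with 3 horizontal boards between them — a bookshelf. The first two shelf undersides are at z = 0 and z = 375; with shelf thickness 22, the clear gap is 375 − 0 − 22 = 353 mm.


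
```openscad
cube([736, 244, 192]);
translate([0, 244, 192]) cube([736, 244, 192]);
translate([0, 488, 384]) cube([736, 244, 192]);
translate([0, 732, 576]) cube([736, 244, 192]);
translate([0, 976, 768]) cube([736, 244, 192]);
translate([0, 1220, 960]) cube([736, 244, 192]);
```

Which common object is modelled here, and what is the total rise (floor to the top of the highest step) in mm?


A staircase. The total rise is 1152 mm.

6 identical blocks, each offset up and back from the previous — a staircase. Each step is 192 mm tall and there are 6 of them, so the total rise is 6 × 192 = 1152 mm.


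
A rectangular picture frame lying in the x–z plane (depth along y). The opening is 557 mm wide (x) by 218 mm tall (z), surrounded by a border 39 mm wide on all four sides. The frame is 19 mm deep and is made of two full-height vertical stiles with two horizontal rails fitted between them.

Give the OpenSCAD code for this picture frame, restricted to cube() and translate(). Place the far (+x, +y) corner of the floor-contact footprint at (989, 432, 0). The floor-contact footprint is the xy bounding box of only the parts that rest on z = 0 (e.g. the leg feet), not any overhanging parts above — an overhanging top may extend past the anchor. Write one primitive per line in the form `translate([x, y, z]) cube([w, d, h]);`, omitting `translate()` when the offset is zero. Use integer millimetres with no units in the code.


translate([354, 413, 0]) cube([39, 19, 296]);
translate([950, 413, 0]) cube([39, 19, 296]);
translate([393, 413, 0]) cube([557, 19, 39]);
translate([393, 413, 257]) cube([557, 19, 39]);


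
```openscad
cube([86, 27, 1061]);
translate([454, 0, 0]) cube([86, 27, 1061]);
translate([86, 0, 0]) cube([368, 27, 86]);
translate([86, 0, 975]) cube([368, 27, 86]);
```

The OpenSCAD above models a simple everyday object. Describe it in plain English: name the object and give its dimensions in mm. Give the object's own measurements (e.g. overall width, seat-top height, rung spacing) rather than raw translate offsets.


A rectangular picture frame lying in the x–z plane (depth along y). The opening is 368 mm wide (x) by 889 mm tall (z), surrounded by a border 86 mm wide on all four sides. The frame is 27 mm deep and is made of two full-height vertical stiles with two horizontal rails fitted between them.


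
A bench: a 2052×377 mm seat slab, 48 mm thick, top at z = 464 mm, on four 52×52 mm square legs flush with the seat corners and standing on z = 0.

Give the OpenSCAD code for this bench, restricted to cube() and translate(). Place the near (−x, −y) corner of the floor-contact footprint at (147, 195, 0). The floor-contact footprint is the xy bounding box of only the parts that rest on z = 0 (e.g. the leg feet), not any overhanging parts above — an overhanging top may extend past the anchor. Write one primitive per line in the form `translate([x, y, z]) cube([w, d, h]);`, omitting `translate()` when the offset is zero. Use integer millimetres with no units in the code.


translate([147, 195, 416]) cube([2052, 377, 48]);
translate([147, 195, 0]) cube([52, 52, 416]);
translate([147, 520, 0]) cube([52, 52, 416]);
translate([2147, 195, 0]) cube([52, 52, 416]);
translate([2147, 520, 0]) cube([52, 52, 416]);


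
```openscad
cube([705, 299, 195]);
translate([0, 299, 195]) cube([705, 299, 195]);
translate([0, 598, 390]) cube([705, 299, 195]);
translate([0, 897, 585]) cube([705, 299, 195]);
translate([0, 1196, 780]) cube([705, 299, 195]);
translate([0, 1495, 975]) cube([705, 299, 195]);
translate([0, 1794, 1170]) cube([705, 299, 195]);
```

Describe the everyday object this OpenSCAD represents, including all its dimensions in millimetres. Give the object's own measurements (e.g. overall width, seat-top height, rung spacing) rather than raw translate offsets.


A straight staircase of 7 solid steps. Each step is 705 mm wide (x), 299 mm deep (y, the going) and 195 mm tall (the rise). The first step rests on the floor; each subsequent step sits one going further in +y and one rise higher in +z, directly behind and above the previous step with no overlap.
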